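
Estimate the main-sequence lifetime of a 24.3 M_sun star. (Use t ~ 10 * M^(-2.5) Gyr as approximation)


t = 10 * M^(-2.5) = 10 * 24.3^(-2.5) = 0.0034

0.0034 Gyr


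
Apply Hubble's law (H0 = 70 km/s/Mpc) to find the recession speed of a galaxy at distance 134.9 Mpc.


v = H0 * d = 70 * 134.9 = 9443.0

9443.0 km/s


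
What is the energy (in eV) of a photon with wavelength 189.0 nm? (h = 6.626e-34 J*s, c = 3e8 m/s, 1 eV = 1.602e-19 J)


E = hc/lambda = 6.626e-34 * 3e8 / 1.890e-07 = 1.052e-18 J = 6.5652 eV

6.5652 eV


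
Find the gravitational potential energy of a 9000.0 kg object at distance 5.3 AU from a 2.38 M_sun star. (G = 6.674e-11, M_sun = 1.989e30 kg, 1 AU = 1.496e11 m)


M = 2.38 * 1.989e30 kg = 4.73382e+30 kg; r = 5.3 AU * 1.496e11 m/AU = 7.9288e+11 m. U = -GM*m/r = -(6.674e-11 * 4.73382e+30 * 9000.0) / 7.9288e+11 = -3.586e+12

-3.586e+12 J


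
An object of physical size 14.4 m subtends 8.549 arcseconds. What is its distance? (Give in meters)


D = size / theta_rad, theta_rad = 8.549 * pi/(180*3600) = 4.145e-05, D = 347433.9934

347433.9934 m


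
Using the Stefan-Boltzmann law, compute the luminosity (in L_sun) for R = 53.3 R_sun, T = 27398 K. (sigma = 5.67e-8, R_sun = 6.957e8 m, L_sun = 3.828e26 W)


R = 53.3 * 6.957e8 m = 3.708081e+10 m. L = 4*pi*R^2*sigma*T^4 = 4*pi*(3.708081e+10)^2 * 5.67e-8 * 27398^4 = 5.52035228e+32 W. L/L_sun = 5.52035228e+32 / 3.828e26 = 1.442e+06

1.442e+06 L_sun


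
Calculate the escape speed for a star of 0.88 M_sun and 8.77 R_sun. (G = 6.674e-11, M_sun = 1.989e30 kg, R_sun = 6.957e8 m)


M = 0.88 * 1.989e30 kg = 1.75032e+30 kg; R = 8.77 * 6.957e8 m = 6.101289e+09 m. v_esc = sqrt(2GM/R) = sqrt(2 * 6.674e-11 * 1.75032e+30 / 6.101289e+09) = 195684.3204

195684.3204 m/s


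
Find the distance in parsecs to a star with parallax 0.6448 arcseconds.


d = 1/p = 1/0.6448 = 1.5509

1.5509 pc


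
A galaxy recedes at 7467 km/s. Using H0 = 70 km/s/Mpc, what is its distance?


d = v / H0 = 7467 / 70 = 106.6714

106.6714 Mpc


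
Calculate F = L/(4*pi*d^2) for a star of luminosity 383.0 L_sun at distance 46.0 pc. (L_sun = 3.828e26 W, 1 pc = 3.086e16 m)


F = L / (4*pi*d^2) = 1.466e+29 / (4*pi*(1.420e+18)^2) = 5.790e-09

5.790e-09 W/m^2


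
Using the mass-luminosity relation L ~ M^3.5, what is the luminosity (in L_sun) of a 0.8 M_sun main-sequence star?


L/L_sun = (M/M_sun)^3.5 = 0.8^3.5 = 0.4579

0.4579 L_sun


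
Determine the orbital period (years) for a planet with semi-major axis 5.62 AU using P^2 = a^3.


P = a^(3/2) = 5.62^1.5 = 13.3231

13.3231 years


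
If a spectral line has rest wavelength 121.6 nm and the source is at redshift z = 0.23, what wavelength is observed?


lam_obs = lam_emit * (1 + z) = 121.6 * (1 + 0.23) = 149.568

149.568 nm


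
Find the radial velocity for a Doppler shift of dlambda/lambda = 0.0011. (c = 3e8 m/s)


v = (dlambda/lambda) * c = 0.0011 * 3e8 = 330000.0

330000.0 m/s


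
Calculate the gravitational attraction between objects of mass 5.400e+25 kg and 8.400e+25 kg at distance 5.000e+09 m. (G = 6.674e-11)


F = G*m1*m2/r^2 = 6.674e-11 * 5.400e+25 * 8.400e+25 / (5.000e+09)^2 = 6.674e-11 * 4.536e+51 / 2.500e+19 = 1.211e+22

1.211e+22 N


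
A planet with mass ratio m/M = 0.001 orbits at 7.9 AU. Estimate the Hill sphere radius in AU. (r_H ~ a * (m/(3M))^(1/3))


r_H = a * (m/3M)^(1/3) = 7.9 * (0.001/3)^(1/3) = 0.5478

0.5478 AU


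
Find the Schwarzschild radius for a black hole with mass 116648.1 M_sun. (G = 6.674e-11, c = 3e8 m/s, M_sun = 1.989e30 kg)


M = 116648.1 * 1.989e30 kg = 2.320130709e+35 kg. rs = 2GM/c^2 = 2 * 6.674e-11 * 2.320130709e+35 / (3e8)^2 = 3.441e+08

3.441e+08 m


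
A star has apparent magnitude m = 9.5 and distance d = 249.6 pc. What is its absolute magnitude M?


M = m - 5*log10(d) + 5 = 9.5 - 5*log10(249.6) + 5 = 2.5138

2.5138


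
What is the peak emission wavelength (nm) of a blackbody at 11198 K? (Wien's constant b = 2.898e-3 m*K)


lam_max = b / T = 2.898e-3 / 11198 = 2.588e-07 m = 258.7962 nm

258.7962 nm


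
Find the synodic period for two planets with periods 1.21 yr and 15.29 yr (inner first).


1/P_syn = |1/P1 - 1/P2| = |1/1.21 - 1/15.29| => P_syn = 1.314

1.314 years


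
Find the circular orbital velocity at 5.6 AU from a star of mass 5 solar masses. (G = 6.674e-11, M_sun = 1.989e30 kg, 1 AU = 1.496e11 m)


v = sqrt(GM/r) = sqrt(6.674e-11 * 9.945e+30 / 8.378e+11) = 28147.2315

28147.2315 m/s


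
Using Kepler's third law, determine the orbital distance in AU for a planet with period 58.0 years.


a = P^(2/3) = 58.0^(2/3) = 14.9837

14.9837 AU


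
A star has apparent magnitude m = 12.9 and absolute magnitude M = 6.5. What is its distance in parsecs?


d = 10^((m - M + 5)/5) = 10^((12.9 - 6.5 + 5)/5) = 190.5461

190.5461 pc


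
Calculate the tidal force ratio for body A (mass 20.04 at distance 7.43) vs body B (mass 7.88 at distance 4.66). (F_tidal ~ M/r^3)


Ratio = (M1/r1^3) / (M2/r2^3) = (20.04/7.43^3) / (7.88/4.66^3) = 0.6274

0.6274


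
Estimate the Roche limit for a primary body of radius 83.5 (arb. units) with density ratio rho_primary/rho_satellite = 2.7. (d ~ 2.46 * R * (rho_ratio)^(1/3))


d_Roche = 2.46 * 83.5 * 2.7^(1/3) = 286.0286

286.0286


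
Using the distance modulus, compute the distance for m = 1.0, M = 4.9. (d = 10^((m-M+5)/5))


d = 10^((m - M + 5)/5) = 10^((1.0 - 4.9 + 5)/5) = 1.6596

1.6596 pc


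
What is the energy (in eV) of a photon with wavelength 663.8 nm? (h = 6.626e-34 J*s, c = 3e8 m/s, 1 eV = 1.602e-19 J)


E = hc/lambda = 6.626e-34 * 3e8 / 6.638e-07 = 2.995e-19 J = 1.8693 eV

1.8693 eV


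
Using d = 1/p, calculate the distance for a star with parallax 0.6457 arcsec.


d = 1/p = 1/0.6457 = 1.5487

1.5487 pc


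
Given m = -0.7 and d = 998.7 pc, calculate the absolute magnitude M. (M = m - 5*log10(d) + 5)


M = m - 5*log10(d) + 5 = -0.7 - 5*log10(998.7) + 5 = -10.6972

-10.6972


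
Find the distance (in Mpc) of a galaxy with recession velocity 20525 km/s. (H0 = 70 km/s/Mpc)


d = v / H0 = 20525 / 70 = 293.2143

293.2143 Mpc


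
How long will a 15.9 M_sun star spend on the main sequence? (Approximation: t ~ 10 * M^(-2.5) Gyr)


t = 10 * M^(-2.5) = 10 * 15.9^(-2.5) = 0.0099

0.0099 Gyr


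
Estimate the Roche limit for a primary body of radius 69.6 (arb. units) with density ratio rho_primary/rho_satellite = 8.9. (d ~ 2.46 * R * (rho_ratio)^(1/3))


d_Roche = 2.46 * 69.6 * 8.9^(1/3) = 354.8197

354.8197


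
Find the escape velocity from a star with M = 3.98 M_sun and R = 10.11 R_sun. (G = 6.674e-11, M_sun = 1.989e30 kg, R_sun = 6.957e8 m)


M = 3.98 * 1.989e30 kg = 7.91622e+30 kg; R = 10.11 * 6.957e8 m = 7.033527e+09 m. v_esc = sqrt(2GM/R) = sqrt(2 * 6.674e-11 * 7.91622e+30 / 7.033527e+09) = 387597.0358

387597.0358 m/s


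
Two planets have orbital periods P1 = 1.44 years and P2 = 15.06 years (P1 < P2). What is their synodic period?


1/P_syn = |1/P1 - 1/P2| = |1/1.44 - 1/15.06| => P_syn = 1.5922

1.5922 years


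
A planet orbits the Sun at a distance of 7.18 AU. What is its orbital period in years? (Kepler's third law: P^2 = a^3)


P = a^(3/2) = 7.18^1.5 = 19.2392

19.2392 years


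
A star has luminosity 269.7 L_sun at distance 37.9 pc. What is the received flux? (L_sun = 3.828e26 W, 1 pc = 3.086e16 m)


F = L / (4*pi*d^2) = 1.032e+29 / (4*pi*(1.170e+18)^2) = 6.006e-09

6.006e-09 W/m^2


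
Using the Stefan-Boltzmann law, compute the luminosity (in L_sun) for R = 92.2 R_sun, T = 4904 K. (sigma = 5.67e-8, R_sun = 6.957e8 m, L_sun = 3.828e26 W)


R = 92.2 * 6.957e8 m = 6.414354e+10 m. L = 4*pi*R^2*sigma*T^4 = 4*pi*(6.414354e+10)^2 * 5.67e-8 * 4904^4 = 1.695511024e+30 W. L/L_sun = 1.695511024e+30 / 3.828e26 = 4429.2346

4429.2346 L_sun


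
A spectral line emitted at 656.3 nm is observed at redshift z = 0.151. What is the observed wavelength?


lam_obs = lam_emit * (1 + z) = 656.3 * (1 + 0.151) = 755.4013

755.4013 nm


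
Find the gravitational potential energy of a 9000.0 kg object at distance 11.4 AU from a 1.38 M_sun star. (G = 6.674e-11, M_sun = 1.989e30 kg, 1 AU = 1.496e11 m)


M = 1.38 * 1.989e30 kg = 2.74482e+30 kg; r = 11.4 AU * 1.496e11 m/AU = 1.70544e+12 m. U = -GM*m/r = -(6.674e-11 * 2.74482e+30 * 9000.0) / 1.70544e+12 = -9.667e+11

-9.667e+11 J


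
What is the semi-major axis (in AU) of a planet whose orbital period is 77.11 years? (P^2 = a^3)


a = P^(2/3) = 77.11^(2/3) = 18.1165

18.1165 AU


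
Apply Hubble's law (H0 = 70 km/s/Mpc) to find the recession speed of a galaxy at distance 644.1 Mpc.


v = H0 * d = 70 * 644.1 = 45087.0

45087.0 km/s


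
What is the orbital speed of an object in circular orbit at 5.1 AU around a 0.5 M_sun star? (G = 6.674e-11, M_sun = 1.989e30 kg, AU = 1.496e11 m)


v = sqrt(GM/r) = sqrt(6.674e-11 * 9.945e+29 / 7.630e+11) = 9327.0566

9327.0566 m/s


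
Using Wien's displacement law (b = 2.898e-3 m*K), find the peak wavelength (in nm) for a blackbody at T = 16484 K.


lam_max = b / T = 2.898e-3 / 16484 = 1.758e-07 m = 175.8068 nm

175.8068 nm


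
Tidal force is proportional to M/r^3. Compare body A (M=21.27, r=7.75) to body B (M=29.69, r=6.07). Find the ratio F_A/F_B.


Ratio = (M1/r1^3) / (M2/r2^3) = (21.27/7.75^3) / (29.69/6.07^3) = 0.3442

0.3442


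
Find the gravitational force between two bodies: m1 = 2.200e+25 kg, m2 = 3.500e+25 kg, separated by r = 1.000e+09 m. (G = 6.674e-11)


F = G*m1*m2/r^2 = 6.674e-11 * 2.200e+25 * 3.500e+25 / (1.000e+09)^2 = 6.674e-11 * 7.700e+50 / 1.000e+18 = 5.139e+22

5.139e+22 N


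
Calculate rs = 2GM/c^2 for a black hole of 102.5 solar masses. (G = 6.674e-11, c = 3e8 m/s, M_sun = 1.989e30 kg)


M = 102.5 * 1.989e30 kg = 2.038725e+32 kg. rs = 2GM/c^2 = 2 * 6.674e-11 * 2.038725e+32 / (3e8)^2 = 302365.57

302365.57 m


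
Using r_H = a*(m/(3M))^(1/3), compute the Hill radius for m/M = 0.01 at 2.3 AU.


r_H = a * (m/3M)^(1/3) = 2.3 * (0.01/3)^(1/3) = 0.3436

0.3436 AU


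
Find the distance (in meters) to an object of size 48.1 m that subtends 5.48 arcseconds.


D = size / theta_rad, theta_rad = 5.48 * pi/(180*3600) = 2.657e-05, D = 1.810e+06

1.810e+06 m


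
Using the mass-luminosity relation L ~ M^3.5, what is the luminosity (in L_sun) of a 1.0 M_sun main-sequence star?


L/L_sun = (M/M_sun)^3.5 = 1.0^3.5 = 1.0

1.0 L_sun


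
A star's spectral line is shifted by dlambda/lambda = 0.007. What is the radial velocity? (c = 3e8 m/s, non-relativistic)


v = (dlambda/lambda) * c = 0.007 * 3e8 = 2.100e+06

2.100e+06 m/s


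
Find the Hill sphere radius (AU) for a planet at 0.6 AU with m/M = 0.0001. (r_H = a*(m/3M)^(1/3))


r_H = a * (m/3M)^(1/3) = 0.6 * (0.0001/3)^(1/3) = 0.0193

0.0193 AU


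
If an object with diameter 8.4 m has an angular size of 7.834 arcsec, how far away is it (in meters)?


D = size / theta_rad, theta_rad = 7.834 * pi/(180*3600) = 3.798e-05, D = 221167.2674

221167.2674 m


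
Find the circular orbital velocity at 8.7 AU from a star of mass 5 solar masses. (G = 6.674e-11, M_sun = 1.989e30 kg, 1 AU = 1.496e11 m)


v = sqrt(GM/r) = sqrt(6.674e-11 * 9.945e+30 / 1.302e+12) = 22582.3988

22582.3988 m/s


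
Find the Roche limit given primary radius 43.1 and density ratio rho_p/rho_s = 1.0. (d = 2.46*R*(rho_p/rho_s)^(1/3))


d_Roche = 2.46 * 43.1 * 1.0^(1/3) = 106.026

106.026


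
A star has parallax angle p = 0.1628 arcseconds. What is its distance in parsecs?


d = 1/p = 1/0.1628 = 6.1425

6.1425 pc


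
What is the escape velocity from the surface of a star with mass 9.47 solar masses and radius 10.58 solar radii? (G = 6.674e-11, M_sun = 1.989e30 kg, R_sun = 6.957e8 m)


M = 9.47 * 1.989e30 kg = 1.883583e+31 kg; R = 10.58 * 6.957e8 m = 7.360506e+09 m. v_esc = sqrt(2GM/R) = sqrt(2 * 6.674e-11 * 1.883583e+31 / 7.360506e+09) = 584449.0332

584449.0332 m/s


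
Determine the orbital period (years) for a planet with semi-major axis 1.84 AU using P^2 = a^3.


P = a^(3/2) = 1.84^1.5 = 2.4959

2.4959 years


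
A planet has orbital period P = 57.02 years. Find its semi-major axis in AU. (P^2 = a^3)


a = P^(2/3) = 57.02^(2/3) = 14.8144

14.8144 AU


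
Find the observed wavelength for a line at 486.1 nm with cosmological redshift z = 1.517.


lam_obs = lam_emit * (1 + z) = 486.1 * (1 + 1.517) = 1223.5137

1223.5137 nm


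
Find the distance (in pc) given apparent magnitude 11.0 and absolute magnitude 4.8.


d = 10^((m - M + 5)/5) = 10^((11.0 - 4.8 + 5)/5) = 173.7801

173.7801 pc


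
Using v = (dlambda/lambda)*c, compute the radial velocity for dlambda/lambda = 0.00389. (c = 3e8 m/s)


v = (dlambda/lambda) * c = 0.00389 * 3e8 = 1.167e+06

1.167e+06 m/s


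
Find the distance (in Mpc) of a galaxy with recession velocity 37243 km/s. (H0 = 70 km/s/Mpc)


d = v / H0 = 37243 / 70 = 532.0429

532.0429 Mpc


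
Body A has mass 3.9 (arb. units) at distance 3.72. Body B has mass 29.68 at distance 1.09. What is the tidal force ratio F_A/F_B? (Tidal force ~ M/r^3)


Ratio = (M1/r1^3) / (M2/r2^3) = (3.9/3.72^3) / (29.68/1.09^3) = 0.0033

0.0033


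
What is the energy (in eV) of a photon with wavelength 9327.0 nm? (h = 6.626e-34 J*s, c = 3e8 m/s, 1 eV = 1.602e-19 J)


E = hc/lambda = 6.626e-34 * 3e8 / 9.327e-06 = 2.131e-20 J = 0.133 eV

0.133 eV


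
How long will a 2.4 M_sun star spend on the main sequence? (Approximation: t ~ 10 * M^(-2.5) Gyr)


t = 10 * M^(-2.5) = 10 * 2.4^(-2.5) = 1.1207

1.1207 Gyr


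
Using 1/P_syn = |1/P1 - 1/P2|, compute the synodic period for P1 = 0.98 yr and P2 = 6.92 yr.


1/P_syn = |1/P1 - 1/P2| = |1/0.98 - 1/6.92| => P_syn = 1.1417

1.1417 years


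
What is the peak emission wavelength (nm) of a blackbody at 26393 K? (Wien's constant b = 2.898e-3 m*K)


lam_max = b / T = 2.898e-3 / 26393 = 1.098e-07 m = 109.8018 nm

109.8018 nm


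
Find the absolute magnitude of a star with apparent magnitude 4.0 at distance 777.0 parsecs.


M = m - 5*log10(d) + 5 = 4.0 - 5*log10(777.0) + 5 = -5.4521

-5.4521


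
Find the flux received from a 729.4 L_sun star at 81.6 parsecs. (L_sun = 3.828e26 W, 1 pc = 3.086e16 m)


F = L / (4*pi*d^2) = 2.792e+29 / (4*pi*(2.518e+18)^2) = 3.504e-09

3.504e-09 W/m^2


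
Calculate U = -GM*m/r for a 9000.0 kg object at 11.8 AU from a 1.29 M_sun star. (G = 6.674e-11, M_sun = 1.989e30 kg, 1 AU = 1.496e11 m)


M = 1.29 * 1.989e30 kg = 2.56581e+30 kg; r = 11.8 AU * 1.496e11 m/AU = 1.76528e+12 m. U = -GM*m/r = -(6.674e-11 * 2.56581e+30 * 9000.0) / 1.76528e+12 = -8.731e+11

-8.731e+11 J


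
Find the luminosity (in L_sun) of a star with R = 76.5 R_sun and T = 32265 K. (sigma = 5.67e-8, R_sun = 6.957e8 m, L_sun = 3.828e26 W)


R = 76.5 * 6.957e8 m = 5.322105e+10 m. L = 4*pi*R^2*sigma*T^4 = 4*pi*(5.322105e+10)^2 * 5.67e-8 * 32265^4 = 2.187189829e+33 W. L/L_sun = 2.187189829e+33 / 3.828e26 = 5.714e+06

5.714e+06 L_sun


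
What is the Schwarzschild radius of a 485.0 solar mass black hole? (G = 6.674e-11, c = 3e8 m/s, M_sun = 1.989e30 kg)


M = 485.0 * 1.989e30 kg = 9.64665e+32 kg. rs = 2GM/c^2 = 2 * 6.674e-11 * 9.64665e+32 / (3e8)^2 = 1.431e+06

1.431e+06 m


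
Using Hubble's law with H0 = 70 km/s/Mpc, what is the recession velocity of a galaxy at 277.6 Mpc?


v = H0 * d = 70 * 277.6 = 19432.0

19432.0 km/s


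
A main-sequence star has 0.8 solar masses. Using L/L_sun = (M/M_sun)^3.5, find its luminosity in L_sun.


L/L_sun = (M/M_sun)^3.5 = 0.8^3.5 = 0.4579

0.4579 L_sun


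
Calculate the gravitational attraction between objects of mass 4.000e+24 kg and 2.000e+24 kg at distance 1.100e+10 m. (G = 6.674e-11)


F = G*m1*m2/r^2 = 6.674e-11 * 4.000e+24 * 2.000e+24 / (1.100e+10)^2 = 6.674e-11 * 8.000e+48 / 1.210e+20 = 4.413e+18

4.413e+18 N


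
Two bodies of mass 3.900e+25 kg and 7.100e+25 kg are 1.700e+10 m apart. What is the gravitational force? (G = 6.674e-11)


F = G*m1*m2/r^2 = 6.674e-11 * 3.900e+25 * 7.100e+25 / (1.700e+10)^2 = 6.674e-11 * 2.769e+51 / 2.890e+20 = 6.395e+20

6.395e+20 N


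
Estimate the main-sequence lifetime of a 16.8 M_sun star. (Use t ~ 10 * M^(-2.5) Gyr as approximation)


t = 10 * M^(-2.5) = 10 * 16.8^(-2.5) = 0.0086

0.0086 Gyr


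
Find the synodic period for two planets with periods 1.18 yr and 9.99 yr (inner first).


1/P_syn = |1/P1 - 1/P2| = |1/1.18 - 1/9.99| => P_syn = 1.338

1.338 years


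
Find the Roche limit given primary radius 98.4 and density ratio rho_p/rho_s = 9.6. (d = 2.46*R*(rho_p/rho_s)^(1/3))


d_Roche = 2.46 * 98.4 * 9.6^(1/3) = 514.4628

514.4628


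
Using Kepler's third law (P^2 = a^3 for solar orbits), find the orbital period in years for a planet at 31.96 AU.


P = a^(3/2) = 31.96^1.5 = 180.68

180.68 years


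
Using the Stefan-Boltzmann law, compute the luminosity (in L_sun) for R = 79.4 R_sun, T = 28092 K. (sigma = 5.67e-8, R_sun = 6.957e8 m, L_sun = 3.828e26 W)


R = 79.4 * 6.957e8 m = 5.523858e+10 m. L = 4*pi*R^2*sigma*T^4 = 4*pi*(5.523858e+10)^2 * 5.67e-8 * 28092^4 = 1.35396854e+33 W. L/L_sun = 1.35396854e+33 / 3.828e26 = 3.537e+06

3.537e+06 L_sun


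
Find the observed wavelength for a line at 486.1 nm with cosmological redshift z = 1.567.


lam_obs = lam_emit * (1 + z) = 486.1 * (1 + 1.567) = 1247.8187

1247.8187 nm


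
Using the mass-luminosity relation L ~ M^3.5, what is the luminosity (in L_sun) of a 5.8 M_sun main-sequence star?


L/L_sun = (M/M_sun)^3.5 = 5.8^3.5 = 469.8919

469.8919 L_sun


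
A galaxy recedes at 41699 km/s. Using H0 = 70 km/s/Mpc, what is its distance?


d = v / H0 = 41699 / 70 = 595.7

595.7 Mpc


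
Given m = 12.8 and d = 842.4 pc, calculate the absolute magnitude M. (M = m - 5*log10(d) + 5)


M = m - 5*log10(d) + 5 = 12.8 - 5*log10(842.4) + 5 = 3.1724

3.1724


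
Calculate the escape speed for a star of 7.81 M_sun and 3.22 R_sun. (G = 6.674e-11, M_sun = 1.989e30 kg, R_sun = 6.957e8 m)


M = 7.81 * 1.989e30 kg = 1.553409e+31 kg; R = 3.22 * 6.957e8 m = 2.240154e+09 m. v_esc = sqrt(2GM/R) = sqrt(2 * 6.674e-11 * 1.553409e+31 / 2.240154e+09) = 962081.9571

962081.9571 m/s


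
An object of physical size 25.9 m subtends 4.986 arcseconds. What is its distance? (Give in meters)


D = size / theta_rad, theta_rad = 4.986 * pi/(180*3600) = 2.417e-05, D = 1.071e+06

1.071e+06 m


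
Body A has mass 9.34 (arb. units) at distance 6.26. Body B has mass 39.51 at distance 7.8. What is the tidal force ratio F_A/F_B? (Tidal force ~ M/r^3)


Ratio = (M1/r1^3) / (M2/r2^3) = (9.34/6.26^3) / (39.51/7.8^3) = 0.4573

0.4573


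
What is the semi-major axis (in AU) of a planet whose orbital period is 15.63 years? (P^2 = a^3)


a = P^(2/3) = 15.63^(2/3) = 6.2513

6.2513 AU


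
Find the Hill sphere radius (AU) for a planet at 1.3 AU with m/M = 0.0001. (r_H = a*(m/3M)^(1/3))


r_H = a * (m/3M)^(1/3) = 1.3 * (0.0001/3)^(1/3) = 0.0418

0.0418 AU


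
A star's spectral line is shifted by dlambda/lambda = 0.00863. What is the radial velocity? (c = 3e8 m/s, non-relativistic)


v = (dlambda/lambda) * c = 0.00863 * 3e8 = 2.589e+06

2.589e+06 m/s


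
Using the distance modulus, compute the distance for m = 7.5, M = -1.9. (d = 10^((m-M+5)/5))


d = 10^((m - M + 5)/5) = 10^((7.5 - -1.9 + 5)/5) = 758.5776

758.5776 pc


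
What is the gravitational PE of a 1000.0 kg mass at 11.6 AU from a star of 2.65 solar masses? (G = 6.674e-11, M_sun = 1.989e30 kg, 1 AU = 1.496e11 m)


M = 2.65 * 1.989e30 kg = 5.27085e+30 kg; r = 11.6 AU * 1.496e11 m/AU = 1.73536e+12 m. U = -GM*m/r = -(6.674e-11 * 5.27085e+30 * 1000.0) / 1.73536e+12 = -2.027e+11

-2.027e+11 J


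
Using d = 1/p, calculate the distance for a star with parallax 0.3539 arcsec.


d = 1/p = 1/0.3539 = 2.8257

2.8257 pc


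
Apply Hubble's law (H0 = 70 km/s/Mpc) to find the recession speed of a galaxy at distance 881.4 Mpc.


v = H0 * d = 70 * 881.4 = 61698.0

61698.0 km/s


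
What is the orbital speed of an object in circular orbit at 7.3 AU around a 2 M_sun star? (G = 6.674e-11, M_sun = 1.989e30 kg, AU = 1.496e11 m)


v = sqrt(GM/r) = sqrt(6.674e-11 * 3.978e+30 / 1.092e+12) = 15591.8721

15591.8721 m/s


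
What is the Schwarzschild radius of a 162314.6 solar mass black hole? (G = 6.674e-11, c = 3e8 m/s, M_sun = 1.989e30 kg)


M = 162314.6 * 1.989e30 kg = 3.228437394e+35 kg. rs = 2GM/c^2 = 2 * 6.674e-11 * 3.228437394e+35 / (3e8)^2 = 4.788e+08

4.788e+08 m


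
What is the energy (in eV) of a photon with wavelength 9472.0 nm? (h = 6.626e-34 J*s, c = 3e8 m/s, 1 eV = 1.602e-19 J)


E = hc/lambda = 6.626e-34 * 3e8 / 9.472e-06 = 2.099e-20 J = 0.131 eV

0.131 eV


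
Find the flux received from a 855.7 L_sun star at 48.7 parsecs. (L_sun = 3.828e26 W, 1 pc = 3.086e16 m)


F = L / (4*pi*d^2) = 3.276e+29 / (4*pi*(1.503e+18)^2) = 1.154e-08

1.154e-08 W/m^2


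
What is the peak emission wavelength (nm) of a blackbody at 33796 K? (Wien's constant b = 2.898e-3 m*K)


lam_max = b / T = 2.898e-3 / 33796 = 8.575e-08 m = 85.7498 nm

85.7498 nm


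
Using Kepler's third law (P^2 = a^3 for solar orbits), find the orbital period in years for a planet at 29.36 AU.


P = a^(3/2) = 29.36^1.5 = 159.0868

159.0868 years


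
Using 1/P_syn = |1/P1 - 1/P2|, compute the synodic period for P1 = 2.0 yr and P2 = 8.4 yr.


1/P_syn = |1/P1 - 1/P2| = |1/2.0 - 1/8.4| => P_syn = 2.625

2.625 years


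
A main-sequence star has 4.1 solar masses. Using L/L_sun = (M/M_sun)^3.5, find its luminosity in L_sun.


L/L_sun = (M/M_sun)^3.5 = 4.1^3.5 = 139.5544

139.5544 L_sun


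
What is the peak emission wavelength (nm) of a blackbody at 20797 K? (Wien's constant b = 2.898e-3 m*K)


lam_max = b / T = 2.898e-3 / 20797 = 1.393e-07 m = 139.347 nm

139.347 nm


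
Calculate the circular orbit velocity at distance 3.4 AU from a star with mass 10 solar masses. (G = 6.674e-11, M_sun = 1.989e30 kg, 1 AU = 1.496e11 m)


v = sqrt(GM/r) = sqrt(6.674e-11 * 1.989e+31 / 5.086e+11) = 51086.3927

51086.3927 m/s


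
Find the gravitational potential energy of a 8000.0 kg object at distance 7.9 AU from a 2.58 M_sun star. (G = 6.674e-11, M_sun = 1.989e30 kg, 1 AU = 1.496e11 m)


M = 2.58 * 1.989e30 kg = 5.13162e+30 kg; r = 7.9 AU * 1.496e11 m/AU = 1.18184e+12 m. U = -GM*m/r = -(6.674e-11 * 5.13162e+30 * 8000.0) / 1.18184e+12 = -2.318e+12

-2.318e+12 J


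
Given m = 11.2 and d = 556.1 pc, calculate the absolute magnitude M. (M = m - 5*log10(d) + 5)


M = m - 5*log10(d) + 5 = 11.2 - 5*log10(556.1) + 5 = 2.4742

2.4742


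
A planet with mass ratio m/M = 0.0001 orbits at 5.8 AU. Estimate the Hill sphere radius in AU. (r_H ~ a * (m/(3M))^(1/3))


r_H = a * (m/3M)^(1/3) = 5.8 * (0.0001/3)^(1/3) = 0.1867

0.1867 AU


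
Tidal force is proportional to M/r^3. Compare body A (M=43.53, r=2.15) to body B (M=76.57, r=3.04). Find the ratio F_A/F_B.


Ratio = (M1/r1^3) / (M2/r2^3) = (43.53/2.15^3) / (76.57/3.04^3) = 1.6071

1.6071


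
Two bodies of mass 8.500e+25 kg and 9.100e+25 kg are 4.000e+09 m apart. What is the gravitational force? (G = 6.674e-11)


F = G*m1*m2/r^2 = 6.674e-11 * 8.500e+25 * 9.100e+25 / (4.000e+09)^2 = 6.674e-11 * 7.735e+51 / 1.600e+19 = 3.226e+22

3.226e+22 N


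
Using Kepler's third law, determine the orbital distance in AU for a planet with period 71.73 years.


a = P^(2/3) = 71.73^(2/3) = 17.2637

17.2637 AU


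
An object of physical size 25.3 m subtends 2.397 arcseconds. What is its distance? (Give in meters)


D = size / theta_rad, theta_rad = 2.397 * pi/(180*3600) = 1.162e-05, D = 2.177e+06

2.177e+06 m


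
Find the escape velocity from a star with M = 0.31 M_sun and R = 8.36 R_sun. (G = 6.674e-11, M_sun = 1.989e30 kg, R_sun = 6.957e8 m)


M = 0.31 * 1.989e30 kg = 6.1659e+29 kg; R = 8.36 * 6.957e8 m = 5.816052e+09 m. v_esc = sqrt(2GM/R) = sqrt(2 * 6.674e-11 * 6.1659e+29 / 5.816052e+09) = 118957.601

118957.601 m/s


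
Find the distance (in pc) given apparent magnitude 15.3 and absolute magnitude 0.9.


d = 10^((m - M + 5)/5) = 10^((15.3 - 0.9 + 5)/5) = 7585.7758

7585.7758 pc


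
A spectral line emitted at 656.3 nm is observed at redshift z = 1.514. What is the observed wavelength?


lam_obs = lam_emit * (1 + z) = 656.3 * (1 + 1.514) = 1649.9382

1649.9382 nm


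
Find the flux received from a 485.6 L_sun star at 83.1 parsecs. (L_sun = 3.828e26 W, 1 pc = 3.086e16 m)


F = L / (4*pi*d^2) = 1.859e+29 / (4*pi*(2.564e+18)^2) = 2.249e-09

2.249e-09 W/m^2


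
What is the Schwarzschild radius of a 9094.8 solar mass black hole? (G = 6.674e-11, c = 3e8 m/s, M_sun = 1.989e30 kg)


M = 9094.8 * 1.989e30 kg = 1.80895572e+34 kg. rs = 2GM/c^2 = 2 * 6.674e-11 * 1.80895572e+34 / (3e8)^2 = 2.683e+07

2.683e+07 m


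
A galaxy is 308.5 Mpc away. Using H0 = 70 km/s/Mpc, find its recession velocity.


v = H0 * d = 70 * 308.5 = 21595.0

21595.0 km/s


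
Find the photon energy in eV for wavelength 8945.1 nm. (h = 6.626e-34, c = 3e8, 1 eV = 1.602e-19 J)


E = hc/lambda = 6.626e-34 * 3e8 / 8.945e-06 = 2.222e-20 J = 0.1387 eV

0.1387 eV


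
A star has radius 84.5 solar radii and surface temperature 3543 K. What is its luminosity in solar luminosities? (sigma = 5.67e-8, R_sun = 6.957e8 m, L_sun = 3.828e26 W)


R = 84.5 * 6.957e8 m = 5.878665e+10 m. L = 4*pi*R^2*sigma*T^4 = 4*pi*(5.878665e+10)^2 * 5.67e-8 * 3543^4 = 3.880028868e+29 W. L/L_sun = 3.880028868e+29 / 3.828e26 = 1013.5917

1013.5917 L_sun


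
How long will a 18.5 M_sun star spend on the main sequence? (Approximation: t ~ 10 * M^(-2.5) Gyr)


t = 10 * M^(-2.5) = 10 * 18.5^(-2.5) = 0.0068

0.0068 Gyr


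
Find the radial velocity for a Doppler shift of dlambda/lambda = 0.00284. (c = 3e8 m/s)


v = (dlambda/lambda) * c = 0.00284 * 3e8 = 852000.0

852000.0 m/s


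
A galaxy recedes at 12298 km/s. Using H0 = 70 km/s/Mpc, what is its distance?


d = v / H0 = 12298 / 70 = 175.6857

175.6857 Mpc


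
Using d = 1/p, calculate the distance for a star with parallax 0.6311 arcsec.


d = 1/p = 1/0.6311 = 1.5845

1.5845 pc


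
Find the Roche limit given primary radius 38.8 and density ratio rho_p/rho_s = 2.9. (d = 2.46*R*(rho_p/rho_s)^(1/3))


d_Roche = 2.46 * 38.8 * 2.9^(1/3) = 136.113

136.113


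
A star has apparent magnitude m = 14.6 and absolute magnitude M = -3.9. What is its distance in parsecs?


d = 10^((m - M + 5)/5) = 10^((14.6 - -3.9 + 5)/5) = 50118.7234

50118.7234 pc


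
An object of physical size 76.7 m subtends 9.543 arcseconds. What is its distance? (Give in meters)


D = size / theta_rad, theta_rad = 9.543 * pi/(180*3600) = 4.627e-05, D = 1.658e+06

1.658e+06 m


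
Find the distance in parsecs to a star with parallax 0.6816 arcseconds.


d = 1/p = 1/0.6816 = 1.4671

1.4671 pc


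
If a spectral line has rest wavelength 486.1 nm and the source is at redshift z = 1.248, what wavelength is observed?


lam_obs = lam_emit * (1 + z) = 486.1 * (1 + 1.248) = 1092.7528

1092.7528 nm


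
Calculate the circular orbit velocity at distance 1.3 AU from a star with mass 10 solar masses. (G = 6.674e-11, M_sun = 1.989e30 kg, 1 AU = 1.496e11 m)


v = sqrt(GM/r) = sqrt(6.674e-11 * 1.989e+31 / 1.945e+11) = 82617.6847

82617.6847 m/s


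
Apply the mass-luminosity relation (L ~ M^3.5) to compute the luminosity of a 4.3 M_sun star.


L/L_sun = (M/M_sun)^3.5 = 4.3^3.5 = 164.8692

164.8692 L_sun


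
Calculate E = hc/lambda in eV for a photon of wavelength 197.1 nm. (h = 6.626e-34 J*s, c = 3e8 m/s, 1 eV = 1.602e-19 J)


E = hc/lambda = 6.626e-34 * 3e8 / 1.971e-07 = 1.009e-18 J = 6.2954 eV

6.2954 eV


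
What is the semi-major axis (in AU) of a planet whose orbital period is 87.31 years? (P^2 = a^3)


a = P^(2/3) = 87.31^(2/3) = 19.6808

19.6808 AU


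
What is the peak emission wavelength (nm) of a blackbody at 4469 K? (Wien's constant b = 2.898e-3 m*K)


lam_max = b / T = 2.898e-3 / 4469 = 6.485e-07 m = 648.4672 nm

648.4672 nm


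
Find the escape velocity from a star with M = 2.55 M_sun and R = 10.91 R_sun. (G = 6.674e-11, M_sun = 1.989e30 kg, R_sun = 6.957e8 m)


M = 2.55 * 1.989e30 kg = 5.07195e+30 kg; R = 10.91 * 6.957e8 m = 7.590087e+09 m. v_esc = sqrt(2GM/R) = sqrt(2 * 6.674e-11 * 5.07195e+30 / 7.590087e+09) = 298656.6599

298656.6599 m/s


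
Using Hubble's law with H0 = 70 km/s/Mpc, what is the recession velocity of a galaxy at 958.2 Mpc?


v = H0 * d = 70 * 958.2 = 67074.0

67074.0 km/s


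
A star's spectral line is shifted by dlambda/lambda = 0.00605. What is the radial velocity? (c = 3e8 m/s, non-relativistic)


v = (dlambda/lambda) * c = 0.00605 * 3e8 = 1.815e+06

1.815e+06 m/s


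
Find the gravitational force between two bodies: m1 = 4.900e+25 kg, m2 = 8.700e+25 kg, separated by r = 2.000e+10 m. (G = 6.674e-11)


F = G*m1*m2/r^2 = 6.674e-11 * 4.900e+25 * 8.700e+25 / (2.000e+10)^2 = 6.674e-11 * 4.263e+51 / 4.000e+20 = 7.113e+20

7.113e+20 N


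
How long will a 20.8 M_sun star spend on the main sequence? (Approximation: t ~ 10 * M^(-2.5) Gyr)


t = 10 * M^(-2.5) = 10 * 20.8^(-2.5) = 0.0051

0.0051 Gyr


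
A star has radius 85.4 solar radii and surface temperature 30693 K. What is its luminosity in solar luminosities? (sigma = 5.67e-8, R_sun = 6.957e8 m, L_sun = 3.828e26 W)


R = 85.4 * 6.957e8 m = 5.941278e+10 m. L = 4*pi*R^2*sigma*T^4 = 4*pi*(5.941278e+10)^2 * 5.67e-8 * 30693^4 = 2.2320814e+33 W. L/L_sun = 2.2320814e+33 / 3.828e26 = 5.831e+06

5.831e+06 L_sun


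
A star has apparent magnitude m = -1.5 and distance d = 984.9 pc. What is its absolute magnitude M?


M = m - 5*log10(d) + 5 = -1.5 - 5*log10(984.9) + 5 = -11.467

-11.467


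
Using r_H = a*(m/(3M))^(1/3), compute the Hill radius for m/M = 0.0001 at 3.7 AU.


r_H = a * (m/3M)^(1/3) = 3.7 * (0.0001/3)^(1/3) = 0.1191

0.1191 AU


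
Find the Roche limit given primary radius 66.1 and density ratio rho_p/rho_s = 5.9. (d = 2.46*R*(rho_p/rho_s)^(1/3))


d_Roche = 2.46 * 66.1 * 5.9^(1/3) = 293.824

293.824


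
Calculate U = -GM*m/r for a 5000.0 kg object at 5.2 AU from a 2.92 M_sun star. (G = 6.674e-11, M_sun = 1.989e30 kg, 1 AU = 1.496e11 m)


M = 2.92 * 1.989e30 kg = 5.80788e+30 kg; r = 5.2 AU * 1.496e11 m/AU = 7.7792e+11 m. U = -GM*m/r = -(6.674e-11 * 5.80788e+30 * 5000.0) / 7.7792e+11 = -2.491e+12

-2.491e+12 J


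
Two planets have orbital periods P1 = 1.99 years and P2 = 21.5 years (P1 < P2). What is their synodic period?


1/P_syn = |1/P1 - 1/P2| = |1/1.99 - 1/21.5| => P_syn = 2.193

2.193 years


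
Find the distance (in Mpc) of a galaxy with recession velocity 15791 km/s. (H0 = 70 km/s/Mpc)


d = v / H0 = 15791 / 70 = 225.5857

225.5857 Mpc


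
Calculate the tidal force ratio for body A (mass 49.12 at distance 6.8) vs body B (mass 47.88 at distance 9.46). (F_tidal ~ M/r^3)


Ratio = (M1/r1^3) / (M2/r2^3) = (49.12/6.8^3) / (47.88/9.46^3) = 2.7622

2.7622


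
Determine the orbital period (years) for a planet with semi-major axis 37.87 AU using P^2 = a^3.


P = a^(3/2) = 37.87^1.5 = 233.0467

233.0467 years


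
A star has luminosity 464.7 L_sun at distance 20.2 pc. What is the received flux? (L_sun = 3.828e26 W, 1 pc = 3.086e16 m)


F = L / (4*pi*d^2) = 1.779e+29 / (4*pi*(6.234e+17)^2) = 3.643e-08

3.643e-08 W/m^2


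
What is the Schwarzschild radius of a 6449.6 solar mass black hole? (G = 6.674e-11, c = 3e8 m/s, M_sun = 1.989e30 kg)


M = 6449.6 * 1.989e30 kg = 1.28282544e+34 kg. rs = 2GM/c^2 = 2 * 6.674e-11 * 1.28282544e+34 / (3e8)^2 = 1.903e+07

1.903e+07 m


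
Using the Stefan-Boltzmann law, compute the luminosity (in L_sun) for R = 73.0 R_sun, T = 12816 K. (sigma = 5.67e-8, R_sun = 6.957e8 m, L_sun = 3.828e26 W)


R = 73.0 * 6.957e8 m = 5.07861e+10 m. L = 4*pi*R^2*sigma*T^4 = 4*pi*(5.07861e+10)^2 * 5.67e-8 * 12816^4 = 4.957841573e+31 W. L/L_sun = 4.957841573e+31 / 3.828e26 = 129515.1926

129515.1926 L_sun


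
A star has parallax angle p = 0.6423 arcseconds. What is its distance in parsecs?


d = 1/p = 1/0.6423 = 1.5569

1.5569 pc


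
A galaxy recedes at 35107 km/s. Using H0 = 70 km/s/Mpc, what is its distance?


d = v / H0 = 35107 / 70 = 501.5286

501.5286 Mpc


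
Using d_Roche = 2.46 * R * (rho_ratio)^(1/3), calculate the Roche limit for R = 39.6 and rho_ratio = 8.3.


d_Roche = 2.46 * 39.6 * 8.3^(1/3) = 197.2376

197.2376


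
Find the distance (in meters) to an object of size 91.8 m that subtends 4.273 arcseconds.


D = size / theta_rad, theta_rad = 4.273 * pi/(180*3600) = 2.072e-05, D = 4.431e+06

4.431e+06 m


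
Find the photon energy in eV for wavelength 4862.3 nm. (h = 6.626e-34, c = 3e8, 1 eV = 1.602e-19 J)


E = hc/lambda = 6.626e-34 * 3e8 / 4.862e-06 = 4.088e-20 J = 0.2552 eV

0.2552 eV


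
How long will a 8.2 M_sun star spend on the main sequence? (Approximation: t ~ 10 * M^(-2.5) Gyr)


t = 10 * M^(-2.5) = 10 * 8.2^(-2.5) = 0.0519

0.0519 Gyr


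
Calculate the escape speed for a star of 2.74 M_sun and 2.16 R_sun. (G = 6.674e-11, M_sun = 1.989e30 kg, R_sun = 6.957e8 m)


M = 2.74 * 1.989e30 kg = 5.44986e+30 kg; R = 2.16 * 6.957e8 m = 1.502712e+09 m. v_esc = sqrt(2GM/R) = sqrt(2 * 6.674e-11 * 5.44986e+30 / 1.502712e+09) = 695765.5073

695765.5073 m/s


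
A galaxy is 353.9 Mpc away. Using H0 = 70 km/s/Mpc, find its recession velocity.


v = H0 * d = 70 * 353.9 = 24773.0

24773.0 km/s


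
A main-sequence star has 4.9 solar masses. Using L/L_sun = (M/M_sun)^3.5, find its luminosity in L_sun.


L/L_sun = (M/M_sun)^3.5 = 4.9^3.5 = 260.4272

260.4272 L_sun


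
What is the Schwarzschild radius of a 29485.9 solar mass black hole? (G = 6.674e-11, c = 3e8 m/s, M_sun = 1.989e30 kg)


M = 29485.9 * 1.989e30 kg = 5.86474551e+34 kg. rs = 2GM/c^2 = 2 * 6.674e-11 * 5.86474551e+34 / (3e8)^2 = 8.698e+07

8.698e+07 m


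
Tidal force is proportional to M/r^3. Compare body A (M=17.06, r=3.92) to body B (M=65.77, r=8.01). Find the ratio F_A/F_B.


Ratio = (M1/r1^3) / (M2/r2^3) = (17.06/3.92^3) / (65.77/8.01^3) = 2.213

2.213


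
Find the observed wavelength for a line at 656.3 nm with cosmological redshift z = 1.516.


lam_obs = lam_emit * (1 + z) = 656.3 * (1 + 1.516) = 1651.2508

1651.2508 nm


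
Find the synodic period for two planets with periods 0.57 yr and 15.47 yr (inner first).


1/P_syn = |1/P1 - 1/P2| = |1/0.57 - 1/15.47| => P_syn = 0.5918

0.5918 years


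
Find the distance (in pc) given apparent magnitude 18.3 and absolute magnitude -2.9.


d = 10^((m - M + 5)/5) = 10^((18.3 - -2.9 + 5)/5) = 173780.0829

173780.0829 pc


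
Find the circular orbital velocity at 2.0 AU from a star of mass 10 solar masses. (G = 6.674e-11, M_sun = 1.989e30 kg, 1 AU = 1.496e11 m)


v = sqrt(GM/r) = sqrt(6.674e-11 * 1.989e+31 / 2.992e+11) = 66608.5068

66608.5068 m/s


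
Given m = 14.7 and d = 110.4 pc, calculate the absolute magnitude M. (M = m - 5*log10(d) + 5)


M = m - 5*log10(d) + 5 = 14.7 - 5*log10(110.4) + 5 = 9.4852

9.4852


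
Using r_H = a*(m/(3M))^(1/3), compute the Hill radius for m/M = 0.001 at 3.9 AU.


r_H = a * (m/3M)^(1/3) = 3.9 * (0.001/3)^(1/3) = 0.2704

0.2704 AU


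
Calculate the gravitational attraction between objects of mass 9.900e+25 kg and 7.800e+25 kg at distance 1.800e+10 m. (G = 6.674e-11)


F = G*m1*m2/r^2 = 6.674e-11 * 9.900e+25 * 7.800e+25 / (1.800e+10)^2 = 6.674e-11 * 7.722e+51 / 3.240e+20 = 1.591e+21

1.591e+21 N


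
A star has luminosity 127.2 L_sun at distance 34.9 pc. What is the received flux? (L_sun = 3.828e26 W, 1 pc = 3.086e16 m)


F = L / (4*pi*d^2) = 4.869e+28 / (4*pi*(1.077e+18)^2) = 3.340e-09

3.340e-09 W/m^2


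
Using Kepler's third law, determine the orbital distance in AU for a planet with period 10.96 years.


a = P^(2/3) = 10.96^(2/3) = 4.9341

4.9341 AU


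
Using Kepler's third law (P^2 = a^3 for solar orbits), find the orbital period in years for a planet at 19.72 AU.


P = a^(3/2) = 19.72^1.5 = 87.571

87.571 years


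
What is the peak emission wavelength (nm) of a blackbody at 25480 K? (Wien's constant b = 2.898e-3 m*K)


lam_max = b / T = 2.898e-3 / 25480 = 1.137e-07 m = 113.7363 nm

113.7363 nm


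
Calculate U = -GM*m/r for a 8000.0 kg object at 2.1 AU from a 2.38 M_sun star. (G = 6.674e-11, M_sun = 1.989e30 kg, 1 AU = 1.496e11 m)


M = 2.38 * 1.989e30 kg = 4.73382e+30 kg; r = 2.1 AU * 1.496e11 m/AU = 3.1416e+11 m. U = -GM*m/r = -(6.674e-11 * 4.73382e+30 * 8000.0) / 3.1416e+11 = -8.045e+12

-8.045e+12 J


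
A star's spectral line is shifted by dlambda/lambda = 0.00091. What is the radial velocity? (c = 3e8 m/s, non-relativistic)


v = (dlambda/lambda) * c = 0.00091 * 3e8 = 273000.0

273000.0 m/s


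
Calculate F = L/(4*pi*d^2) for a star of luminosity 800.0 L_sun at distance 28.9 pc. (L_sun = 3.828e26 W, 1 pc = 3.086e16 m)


F = L / (4*pi*d^2) = 3.062e+29 / (4*pi*(8.919e+17)^2) = 3.064e-08

3.064e-08 W/m^2


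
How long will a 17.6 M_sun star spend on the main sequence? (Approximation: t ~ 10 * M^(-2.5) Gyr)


t = 10 * M^(-2.5) = 10 * 17.6^(-2.5) = 0.0077

0.0077 Gyr


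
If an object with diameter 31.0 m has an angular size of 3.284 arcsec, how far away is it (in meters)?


D = size / theta_rad, theta_rad = 3.284 * pi/(180*3600) = 1.592e-05, D = 1.947e+06

1.947e+06 m


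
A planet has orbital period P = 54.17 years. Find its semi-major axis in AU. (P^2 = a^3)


a = P^(2/3) = 54.17^(2/3) = 14.3166

14.3166 AU


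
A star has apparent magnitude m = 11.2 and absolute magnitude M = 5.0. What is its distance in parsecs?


d = 10^((m - M + 5)/5) = 10^((11.2 - 5.0 + 5)/5) = 173.7801

173.7801 pc


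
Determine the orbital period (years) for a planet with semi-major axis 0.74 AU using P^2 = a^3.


P = a^(3/2) = 0.74^1.5 = 0.6366

0.6366 years


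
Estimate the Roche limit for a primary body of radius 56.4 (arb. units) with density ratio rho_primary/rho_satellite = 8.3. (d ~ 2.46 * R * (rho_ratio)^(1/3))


d_Roche = 2.46 * 56.4 * 8.3^(1/3) = 280.9141

280.9141


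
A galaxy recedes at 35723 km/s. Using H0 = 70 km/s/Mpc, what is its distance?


d = v / H0 = 35723 / 70 = 510.3286

510.3286 Mpc


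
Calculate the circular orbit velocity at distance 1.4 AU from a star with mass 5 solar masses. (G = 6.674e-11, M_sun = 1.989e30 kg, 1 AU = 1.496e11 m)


v = sqrt(GM/r) = sqrt(6.674e-11 * 9.945e+30 / 2.094e+11) = 56294.4629

56294.4629 m/s


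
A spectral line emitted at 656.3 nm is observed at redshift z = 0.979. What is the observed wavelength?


lam_obs = lam_emit * (1 + z) = 656.3 * (1 + 0.979) = 1298.8177

1298.8177 nm


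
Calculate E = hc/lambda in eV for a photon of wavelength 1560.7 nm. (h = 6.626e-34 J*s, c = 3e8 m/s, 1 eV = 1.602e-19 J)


E = hc/lambda = 6.626e-34 * 3e8 / 1.561e-06 = 1.274e-19 J = 0.795 eV

0.795 eV


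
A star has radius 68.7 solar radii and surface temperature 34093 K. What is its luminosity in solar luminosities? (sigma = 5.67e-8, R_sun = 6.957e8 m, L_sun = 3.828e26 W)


R = 68.7 * 6.957e8 m = 4.779459e+10 m. L = 4*pi*R^2*sigma*T^4 = 4*pi*(4.779459e+10)^2 * 5.67e-8 * 34093^4 = 2.198929358e+33 W. L/L_sun = 2.198929358e+33 / 3.828e26 = 5.744e+06

5.744e+06 L_sun


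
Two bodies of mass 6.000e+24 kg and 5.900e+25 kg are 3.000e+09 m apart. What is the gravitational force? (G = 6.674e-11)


F = G*m1*m2/r^2 = 6.674e-11 * 6.000e+24 * 5.900e+25 / (3.000e+09)^2 = 6.674e-11 * 3.540e+50 / 9.000e+18 = 2.625e+21

2.625e+21 N


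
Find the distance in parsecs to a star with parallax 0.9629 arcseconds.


d = 1/p = 1/0.9629 = 1.0385

1.0385 pc


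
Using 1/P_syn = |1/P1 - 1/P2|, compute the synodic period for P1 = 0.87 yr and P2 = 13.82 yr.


1/P_syn = |1/P1 - 1/P2| = |1/0.87 - 1/13.82| => P_syn = 0.9284

0.9284 years
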